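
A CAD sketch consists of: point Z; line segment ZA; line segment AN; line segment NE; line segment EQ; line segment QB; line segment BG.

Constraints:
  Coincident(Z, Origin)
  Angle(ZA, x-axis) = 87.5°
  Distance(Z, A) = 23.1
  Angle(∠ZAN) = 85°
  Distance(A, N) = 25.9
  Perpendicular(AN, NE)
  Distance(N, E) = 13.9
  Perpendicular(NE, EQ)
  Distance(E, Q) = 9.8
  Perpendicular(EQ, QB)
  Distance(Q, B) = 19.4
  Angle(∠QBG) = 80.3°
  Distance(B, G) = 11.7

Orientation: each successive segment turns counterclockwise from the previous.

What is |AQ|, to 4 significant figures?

21.27

Z is at the origin; ZA runs at 87.5° with length 23.1, so A = (1.008, 23.08). ∠ZAN = 85.0° gives AN at -177.5° from the x-axis; with |AN| = 25.9, N = (-24.87, 21.95). The perpendicularity gives NE at right angles to AN, so NE runs at -87.50°; with |NE| = 13.9, E = (-24.26, 8.062). NE ⟂ EQ, so EQ runs at 2.500°; with |EQ| = 9.8, Q = (-14.47, 8.489). Then |AQ| = |Q − A| = 21.27.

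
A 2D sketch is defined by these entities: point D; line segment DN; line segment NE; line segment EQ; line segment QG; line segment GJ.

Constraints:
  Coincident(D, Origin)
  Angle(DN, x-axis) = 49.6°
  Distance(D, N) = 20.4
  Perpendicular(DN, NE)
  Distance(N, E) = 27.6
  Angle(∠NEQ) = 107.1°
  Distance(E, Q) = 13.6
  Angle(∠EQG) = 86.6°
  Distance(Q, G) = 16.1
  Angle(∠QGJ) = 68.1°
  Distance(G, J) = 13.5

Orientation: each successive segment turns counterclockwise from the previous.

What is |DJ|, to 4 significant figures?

24.64

D is at the origin; DN runs at 49.6° with length 20.4, so N = (13.22, 15.54). The perpendicularity gives NE at right angles to DN, so NE runs at 139.6°; with |NE| = 27.6, E = (-7.797, 33.42). ∠NEQ = 107.1° gives EQ at -147.5° from the x-axis; with |EQ| = 13.6, Q = (-19.27, 26.12). ∠EQG = 86.6° gives QG at -54.10° from the x-axis; with |QG| = 16.1, G = (-9.826, 13.07). ∠QGJ = 68.1° gives GJ at 57.80° from the x-axis; with |GJ| = 13.5, J = (-2.633, 24.50). Then |DJ| = |J − D| = 24.64.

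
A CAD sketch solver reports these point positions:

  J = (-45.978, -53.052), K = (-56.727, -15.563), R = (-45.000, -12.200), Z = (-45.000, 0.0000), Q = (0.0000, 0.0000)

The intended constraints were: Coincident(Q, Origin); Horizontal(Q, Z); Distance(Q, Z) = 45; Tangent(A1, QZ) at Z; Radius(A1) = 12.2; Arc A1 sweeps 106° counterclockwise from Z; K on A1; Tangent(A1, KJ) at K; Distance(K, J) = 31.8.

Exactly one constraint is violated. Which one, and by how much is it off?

Distance(K, J) = 31.8 — off by 7.20.

Q = (0.00, 0.00) ✓; Q.y = 0.00, Z.y = 0.00 ✓; |QZ| = 45.00 ✓; ∠(RZ, ZQ) = 90.00° ✓; |RZ| = 12.20 ✓; bearing(R→K) − bearing(R→Z) = 106.0° ✓; |RK| = 12.20 ✓; ∠(RK, KJ) = 90.00° ✓; |KJ| = 39.00 ✗.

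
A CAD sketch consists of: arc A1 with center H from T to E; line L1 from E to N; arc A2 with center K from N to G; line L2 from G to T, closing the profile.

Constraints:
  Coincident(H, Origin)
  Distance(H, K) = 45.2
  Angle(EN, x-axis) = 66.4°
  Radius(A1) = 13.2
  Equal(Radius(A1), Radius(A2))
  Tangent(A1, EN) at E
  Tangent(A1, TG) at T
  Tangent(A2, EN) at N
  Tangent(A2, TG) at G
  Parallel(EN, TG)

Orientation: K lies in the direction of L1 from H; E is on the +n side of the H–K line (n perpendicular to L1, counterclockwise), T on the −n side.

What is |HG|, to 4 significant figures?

47.09

The slot axis is L1's direction at 66.4°, so u = (cos 66.4°, sin 66.4°) = (0.4003, 0.9164) and n = (−sin 66.4°, cos 66.4°) = (-0.9164, 0.4003). H is at the origin and K lies 45.2 along u from H, so K = 45.2·u = (18.10, 41.42). Tangency of A1 to both parallel lines with radius 13.2 puts E and T at H ± 13.2·n: E = (-12.10, 5.285), T = (12.10, -5.285). Equal radii place N and G the same way about K: N = K + 13.2·n = (6.000, 46.70), G = K − 13.2·n = (30.19, 36.13). Then |HG| = |G − H| = 47.09.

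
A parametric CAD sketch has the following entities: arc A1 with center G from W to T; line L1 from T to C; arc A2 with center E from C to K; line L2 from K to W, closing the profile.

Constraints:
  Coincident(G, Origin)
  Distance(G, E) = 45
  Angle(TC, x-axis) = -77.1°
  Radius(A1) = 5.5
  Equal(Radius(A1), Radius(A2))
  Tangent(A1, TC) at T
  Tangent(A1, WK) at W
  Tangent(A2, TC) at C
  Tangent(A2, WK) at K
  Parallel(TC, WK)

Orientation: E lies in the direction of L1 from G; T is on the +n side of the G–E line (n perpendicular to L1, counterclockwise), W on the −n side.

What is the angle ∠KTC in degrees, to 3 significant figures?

13.7°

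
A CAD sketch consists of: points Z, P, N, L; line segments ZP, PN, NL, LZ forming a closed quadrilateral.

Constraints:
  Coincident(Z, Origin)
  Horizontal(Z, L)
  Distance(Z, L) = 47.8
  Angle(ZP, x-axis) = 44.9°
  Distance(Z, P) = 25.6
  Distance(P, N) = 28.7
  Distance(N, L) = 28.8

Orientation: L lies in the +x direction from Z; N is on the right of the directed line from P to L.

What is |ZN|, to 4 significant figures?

23.45

Checks: |PN| = 28.70 ✓; |NL| = 28.80 ✓.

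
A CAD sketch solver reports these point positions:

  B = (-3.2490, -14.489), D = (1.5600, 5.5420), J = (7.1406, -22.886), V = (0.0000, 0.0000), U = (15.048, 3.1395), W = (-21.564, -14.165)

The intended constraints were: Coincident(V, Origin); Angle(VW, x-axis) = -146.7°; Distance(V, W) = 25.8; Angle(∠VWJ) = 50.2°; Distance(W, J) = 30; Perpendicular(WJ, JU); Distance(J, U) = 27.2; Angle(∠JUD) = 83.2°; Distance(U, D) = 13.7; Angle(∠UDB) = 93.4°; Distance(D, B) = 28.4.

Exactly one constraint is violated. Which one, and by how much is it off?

Distance(D, B) = 28.4 — off by 7.80.

V = (0.00, 0.00) ✓; VW at -146.7° ✓; |VW| = 25.80 ✓; ∠VWJ = 50.20° ✓; |WJ| = 30.00 ✓; ∠(WJ, JU) = 90.00° ✓; |JU| = 27.20 ✓; ∠JUD = 83.20° ✓; |UD| = 13.70 ✓; ∠UDB = 93.40° ✓; |DB| = 20.60 ✗.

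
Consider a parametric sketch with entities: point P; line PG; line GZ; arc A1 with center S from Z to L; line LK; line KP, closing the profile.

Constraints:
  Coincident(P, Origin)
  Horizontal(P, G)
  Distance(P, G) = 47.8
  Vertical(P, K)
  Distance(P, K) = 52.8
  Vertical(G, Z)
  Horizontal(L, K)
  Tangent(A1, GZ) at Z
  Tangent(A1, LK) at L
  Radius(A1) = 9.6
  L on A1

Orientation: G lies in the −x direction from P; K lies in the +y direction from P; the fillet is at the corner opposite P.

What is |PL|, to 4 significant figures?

65.17

The virtual corner opposite P is at (-47.80, 52.80). The tangent condition forces SZ to be normal to GZ and A1 meets LK tangentially, so SL is at right angles to LK, with radius 9.6, so the center S sits 9.6 in from both sides at S = (-38.20, 43.20). That places the tangent points at Z = (-47.80, 43.20) on GZ and L = (-38.20, 52.80) on LK. Then |PL| = |L − P| = 65.17.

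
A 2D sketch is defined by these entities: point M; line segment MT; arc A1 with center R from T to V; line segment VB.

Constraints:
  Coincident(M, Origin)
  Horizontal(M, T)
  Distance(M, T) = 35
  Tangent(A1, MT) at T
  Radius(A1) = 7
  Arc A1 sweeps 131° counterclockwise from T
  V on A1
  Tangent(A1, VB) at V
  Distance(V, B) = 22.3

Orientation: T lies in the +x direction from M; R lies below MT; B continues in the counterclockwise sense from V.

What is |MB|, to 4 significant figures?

52.67

M is at the origin; MT is horizontal with |MT| = 35.0 and T on the +x side, so T = (35.00, 0.000). Since A1 is tangent to MT there, RT ⟂ MT, so R = T + (0, -7) = (35.00, -7.000). On A1, T sits at bearing 90° from R; a 131° counterclockwise sweep puts V at bearing 221°, so V = R + 7.0·(cos 221°, sin 221°) = (29.72, -11.59). The tangent condition forces RV to be normal to VB, so VB runs along (−sin 221°, cos 221°); with |VB| = 22.3, B = (44.35, -28.42). Then |MB| = |B − M| = 52.67.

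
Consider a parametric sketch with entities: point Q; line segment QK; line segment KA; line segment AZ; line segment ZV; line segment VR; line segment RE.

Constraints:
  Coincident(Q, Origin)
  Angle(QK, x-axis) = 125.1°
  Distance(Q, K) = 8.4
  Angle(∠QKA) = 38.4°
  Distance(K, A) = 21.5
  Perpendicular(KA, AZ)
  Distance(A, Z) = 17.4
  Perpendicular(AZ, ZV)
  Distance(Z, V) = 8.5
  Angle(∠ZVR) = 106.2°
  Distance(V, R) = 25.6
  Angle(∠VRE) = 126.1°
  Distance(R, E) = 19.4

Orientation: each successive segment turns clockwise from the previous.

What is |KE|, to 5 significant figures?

28.667

∠ZVR = 106.2° gives VR at 89.700° from the x-axis; with |VR| = 25.6, R = (2.8268, 12.096). ∠VRE = 126.1° gives RE at 35.800° from the x-axis; with |RE| = 19.4, E = (18.561, 23.445). Then |KE| = |E − K| = 28.667.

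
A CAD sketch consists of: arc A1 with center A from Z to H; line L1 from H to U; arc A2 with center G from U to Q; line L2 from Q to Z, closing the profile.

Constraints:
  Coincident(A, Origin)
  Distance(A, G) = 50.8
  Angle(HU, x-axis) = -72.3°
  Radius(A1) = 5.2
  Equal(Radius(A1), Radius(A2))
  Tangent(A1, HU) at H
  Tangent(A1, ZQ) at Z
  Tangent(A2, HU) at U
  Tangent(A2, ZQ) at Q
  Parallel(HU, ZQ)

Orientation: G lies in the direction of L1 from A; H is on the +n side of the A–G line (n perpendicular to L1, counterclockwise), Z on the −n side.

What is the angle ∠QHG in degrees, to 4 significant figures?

5.725°

The slot axis is L1's direction at -72.3°, so u = (cos -72.3°, sin -72.3°) = (0.3040, -0.9527) and n = (−sin -72.3°, cos -72.3°) = (0.9527, 0.3040). A is at the origin and G lies 50.8 along u from A, so G = 50.8·u = (15.44, -48.40). Tangency of A1 to both parallel lines with radius 5.2 puts H and Z at A ± 5.2·n: H = (4.954, 1.581), Z = (-4.954, -1.581). Equal radii place U and Q the same way about G: U = G + 5.2·n = (20.40, -46.81), Q = G − 5.2·n = (10.49, -49.98). Then cos ∠QHG = HQ·HG / (|HQ||HG|), giving 5.725°.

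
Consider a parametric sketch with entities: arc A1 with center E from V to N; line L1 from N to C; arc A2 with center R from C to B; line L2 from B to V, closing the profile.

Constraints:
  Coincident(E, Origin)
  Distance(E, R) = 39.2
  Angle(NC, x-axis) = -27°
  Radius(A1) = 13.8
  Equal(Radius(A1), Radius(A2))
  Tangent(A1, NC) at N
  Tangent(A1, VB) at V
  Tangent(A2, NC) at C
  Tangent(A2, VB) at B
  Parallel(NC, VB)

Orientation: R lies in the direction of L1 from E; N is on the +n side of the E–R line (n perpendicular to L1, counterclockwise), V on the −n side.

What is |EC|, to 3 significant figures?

41.6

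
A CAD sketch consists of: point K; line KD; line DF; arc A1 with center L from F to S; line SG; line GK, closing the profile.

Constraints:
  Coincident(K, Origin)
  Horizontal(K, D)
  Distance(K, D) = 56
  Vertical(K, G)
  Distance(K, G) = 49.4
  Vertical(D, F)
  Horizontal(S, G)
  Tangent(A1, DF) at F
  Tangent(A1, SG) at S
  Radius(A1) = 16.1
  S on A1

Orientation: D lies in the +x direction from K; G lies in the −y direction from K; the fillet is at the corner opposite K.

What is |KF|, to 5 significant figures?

65.153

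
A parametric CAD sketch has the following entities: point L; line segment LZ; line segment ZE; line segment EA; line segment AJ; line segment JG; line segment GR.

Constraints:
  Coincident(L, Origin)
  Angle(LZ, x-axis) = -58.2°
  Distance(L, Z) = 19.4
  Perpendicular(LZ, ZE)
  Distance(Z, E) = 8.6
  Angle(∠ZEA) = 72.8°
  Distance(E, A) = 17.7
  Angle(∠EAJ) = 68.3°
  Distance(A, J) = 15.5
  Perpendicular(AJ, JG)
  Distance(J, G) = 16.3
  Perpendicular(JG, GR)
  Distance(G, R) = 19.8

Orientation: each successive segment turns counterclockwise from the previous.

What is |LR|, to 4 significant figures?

21.05

AJ ⟂ JG, so JG runs at -19.30°; with |JG| = 16.3, G = (14.43, -20.36). JG ⟂ GR, so GR runs at 70.70°; with |GR| = 19.8, R = (20.98, -1.673). Then |LR| = |R − L| = 21.05.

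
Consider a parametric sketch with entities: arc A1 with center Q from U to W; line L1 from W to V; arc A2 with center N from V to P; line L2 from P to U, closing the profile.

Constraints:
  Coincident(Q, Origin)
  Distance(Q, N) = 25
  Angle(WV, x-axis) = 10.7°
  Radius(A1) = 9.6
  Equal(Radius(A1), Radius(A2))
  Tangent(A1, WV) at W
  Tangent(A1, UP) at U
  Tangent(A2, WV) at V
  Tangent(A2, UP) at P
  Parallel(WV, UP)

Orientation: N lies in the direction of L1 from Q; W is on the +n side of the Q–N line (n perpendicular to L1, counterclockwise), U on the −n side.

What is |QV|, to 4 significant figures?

26.78

The slot axis is L1's direction at 10.7°, so u = (cos 10.7°, sin 10.7°) = (0.9826, 0.1857) and n = (−sin 10.7°, cos 10.7°) = (-0.1857, 0.9826). Q is at the origin and N lies 25.0 along u from Q, so N = 25.0·u = (24.57, 4.642). Tangency of A1 to both parallel lines with radius 9.6 puts W and U at Q ± 9.6·n: W = (-1.782, 9.433), U = (1.782, -9.433). Equal radii place V and P the same way about N: V = N + 9.6·n = (22.78, 14.07), P = N − 9.6·n = (26.35, -4.791). Then |QV| = |V − Q| = 26.78.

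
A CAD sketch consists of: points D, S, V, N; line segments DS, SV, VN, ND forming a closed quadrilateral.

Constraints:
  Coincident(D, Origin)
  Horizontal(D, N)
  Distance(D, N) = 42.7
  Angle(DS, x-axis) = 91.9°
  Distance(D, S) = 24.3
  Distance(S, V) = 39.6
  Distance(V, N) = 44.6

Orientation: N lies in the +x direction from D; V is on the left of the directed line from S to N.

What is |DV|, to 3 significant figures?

55.2

Checks: |SV| = 39.60 ✓; |VN| = 44.60 ✓.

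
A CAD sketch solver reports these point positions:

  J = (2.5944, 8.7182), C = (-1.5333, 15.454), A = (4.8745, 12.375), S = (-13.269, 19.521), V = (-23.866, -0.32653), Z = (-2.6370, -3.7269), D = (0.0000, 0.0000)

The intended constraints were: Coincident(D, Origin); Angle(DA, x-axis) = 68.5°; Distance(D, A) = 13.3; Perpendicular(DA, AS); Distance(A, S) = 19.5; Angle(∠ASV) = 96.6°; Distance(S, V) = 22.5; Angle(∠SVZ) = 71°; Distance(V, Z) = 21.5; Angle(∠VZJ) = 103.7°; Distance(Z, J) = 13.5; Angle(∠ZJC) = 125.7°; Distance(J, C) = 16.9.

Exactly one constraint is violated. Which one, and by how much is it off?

Distance(J, C) = 16.9 — off by 9.00.

D = (0.00, 0.00) ✓; DA at 68.50° ✓; |DA| = 13.30 ✓; ∠(DA, AS) = 90.00° ✓; |AS| = 19.50 ✓; ∠ASV = 96.60° ✓; |SV| = 22.50 ✓; ∠SVZ = 71.00° ✓; |VZ| = 21.50 ✓; ∠VZJ = 103.7° ✓; |ZJ| = 13.50 ✓; ∠ZJC = 125.7° ✓; |JC| = 7.900 ✗.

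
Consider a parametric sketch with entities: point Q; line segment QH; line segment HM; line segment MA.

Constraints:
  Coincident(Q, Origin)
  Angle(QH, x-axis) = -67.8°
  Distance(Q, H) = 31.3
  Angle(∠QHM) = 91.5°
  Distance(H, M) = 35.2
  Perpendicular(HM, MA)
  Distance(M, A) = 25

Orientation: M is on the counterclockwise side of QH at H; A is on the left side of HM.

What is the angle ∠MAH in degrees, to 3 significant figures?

54.6°

Q is at the origin; QH runs at -67.8° with length 31.3, so H = 31.3·(cos -67.8°, sin -67.8°) = (11.8, -29.0). ∠QHM = 91.5°, so HM runs at -67.8° + (180° − 91.5°) = 20.7° from the x-axis; with |HM| = 35.2, M = H + 35.2·(cos 20.7°, sin 20.7°) = (44.8, -16.5). HM is perpendicular to MA; with |MA| = 25.0 on the left of HM, A = M + 25.0·(-0.353, 0.935) = (35.9, 6.85). Then cos ∠MAH = AM·AH / (|AM||AH|), giving 54.6°.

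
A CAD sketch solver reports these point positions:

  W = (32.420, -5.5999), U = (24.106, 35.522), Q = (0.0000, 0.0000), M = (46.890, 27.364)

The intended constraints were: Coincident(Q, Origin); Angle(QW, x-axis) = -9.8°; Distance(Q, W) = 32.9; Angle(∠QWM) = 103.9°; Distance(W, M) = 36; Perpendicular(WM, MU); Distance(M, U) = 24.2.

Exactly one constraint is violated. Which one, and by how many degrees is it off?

Perpendicular(WM, MU) — off by 4.00°.

Q = (0.00, 0.00) ✓; QW at -9.800° ✓; |QW| = 32.90 ✓; ∠QWM = 103.9° ✓; |WM| = 36.00 ✓; ∠(WM, MU) = 94.00° ✗; |MU| = 24.20 ✓.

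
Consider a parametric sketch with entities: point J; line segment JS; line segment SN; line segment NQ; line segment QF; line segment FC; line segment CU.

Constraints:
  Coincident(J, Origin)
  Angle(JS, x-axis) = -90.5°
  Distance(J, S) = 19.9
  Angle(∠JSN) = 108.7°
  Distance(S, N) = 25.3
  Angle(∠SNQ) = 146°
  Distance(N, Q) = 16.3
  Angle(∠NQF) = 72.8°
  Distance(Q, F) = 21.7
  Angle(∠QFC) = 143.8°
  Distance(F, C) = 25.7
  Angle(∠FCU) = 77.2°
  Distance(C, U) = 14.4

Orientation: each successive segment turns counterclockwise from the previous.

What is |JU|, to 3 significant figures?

10.5

J is at the origin; JS runs at -90.5° with length 19.9, so S = (-0.174, -19.9). ∠JSN = 108.7° gives SN at -19.2° from the x-axis; with |SN| = 25.3, N = (23.7, -28.2). ∠SNQ = 146.0° gives NQ at 14.8° from the x-axis; with |NQ| = 16.3, Q = (39.5, -24.1). ∠NQF = 72.8° gives QF at 122° from the x-axis; with |QF| = 21.7, F = (28.0, -5.65). ∠QFC = 143.8° gives FC at 158° from the x-axis; with |FC| = 25.7, C = (4.12, 3.89). ∠FCU = 77.2° gives CU at -99.0° from the x-axis; with |CU| = 14.4, U = (1.86, -10.3). Then |JU| = |U − J| = 10.5.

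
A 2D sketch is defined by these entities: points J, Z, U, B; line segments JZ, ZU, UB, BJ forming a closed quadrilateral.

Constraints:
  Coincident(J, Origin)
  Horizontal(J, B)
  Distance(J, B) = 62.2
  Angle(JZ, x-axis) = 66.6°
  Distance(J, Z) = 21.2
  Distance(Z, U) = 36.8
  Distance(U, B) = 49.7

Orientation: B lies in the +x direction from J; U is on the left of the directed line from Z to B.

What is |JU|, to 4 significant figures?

56.48

J is at the origin; JB is horizontal with |JB| = 62.2 and B in +x, so B = (62.2, 0). JZ runs at 66.6° with |JZ| = 21.2, so Z = (8.420, 19.46). U is determined by |ZU| = 36.8 and |UB| = 49.7 together: it lies at the intersection of circle(Z, 36.8) and circle(B, 49.7). With |ZB| = 57.19, the foot of the radical line on ZB is 18.84 from Z and the perpendicular offset is √(36.8² − 18.84²) = 31.61. Taking the left-of-ZB solution: U = (36.89, 42.77).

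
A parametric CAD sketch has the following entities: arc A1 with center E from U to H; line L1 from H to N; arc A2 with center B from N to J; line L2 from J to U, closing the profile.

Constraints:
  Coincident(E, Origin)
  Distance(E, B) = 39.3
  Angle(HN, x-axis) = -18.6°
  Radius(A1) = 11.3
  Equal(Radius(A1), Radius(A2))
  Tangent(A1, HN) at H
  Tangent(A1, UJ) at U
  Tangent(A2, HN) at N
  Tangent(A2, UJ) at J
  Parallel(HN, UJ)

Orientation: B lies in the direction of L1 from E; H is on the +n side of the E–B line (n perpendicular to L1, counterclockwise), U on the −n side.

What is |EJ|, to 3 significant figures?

40.9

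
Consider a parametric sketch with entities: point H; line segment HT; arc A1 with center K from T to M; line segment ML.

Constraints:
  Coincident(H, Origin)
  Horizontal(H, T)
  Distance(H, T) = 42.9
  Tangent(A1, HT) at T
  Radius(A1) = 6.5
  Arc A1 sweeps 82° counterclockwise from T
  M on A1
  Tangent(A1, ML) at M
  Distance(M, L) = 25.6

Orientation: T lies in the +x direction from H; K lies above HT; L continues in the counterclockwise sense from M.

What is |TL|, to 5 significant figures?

32.522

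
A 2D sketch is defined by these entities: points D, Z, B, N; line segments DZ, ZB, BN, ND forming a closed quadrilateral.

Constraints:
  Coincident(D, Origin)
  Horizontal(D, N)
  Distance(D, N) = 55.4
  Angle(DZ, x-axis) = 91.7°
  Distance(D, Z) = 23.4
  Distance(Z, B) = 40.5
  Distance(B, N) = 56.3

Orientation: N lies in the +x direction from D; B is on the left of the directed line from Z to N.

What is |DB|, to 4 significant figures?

58.27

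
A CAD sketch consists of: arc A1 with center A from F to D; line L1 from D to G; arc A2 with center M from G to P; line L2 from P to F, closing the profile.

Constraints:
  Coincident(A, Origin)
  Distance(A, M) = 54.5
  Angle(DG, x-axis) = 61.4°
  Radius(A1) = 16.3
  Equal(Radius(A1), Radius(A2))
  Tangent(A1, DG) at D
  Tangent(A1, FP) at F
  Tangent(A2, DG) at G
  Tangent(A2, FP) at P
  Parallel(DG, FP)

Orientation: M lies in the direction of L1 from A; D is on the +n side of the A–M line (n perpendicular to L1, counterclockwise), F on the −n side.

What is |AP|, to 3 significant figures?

56.9

Tangency of A1 to both parallel lines with radius 16.3 puts D and F at A ± 16.3·n: D = (-14.3, 7.80), F = (14.3, -7.80). Equal radii place G and P the same way about M: G = M + 16.3·n = (11.8, 55.7), P = M − 16.3·n = (40.4, 40.0). Then |AP| = |P − A| = 56.9.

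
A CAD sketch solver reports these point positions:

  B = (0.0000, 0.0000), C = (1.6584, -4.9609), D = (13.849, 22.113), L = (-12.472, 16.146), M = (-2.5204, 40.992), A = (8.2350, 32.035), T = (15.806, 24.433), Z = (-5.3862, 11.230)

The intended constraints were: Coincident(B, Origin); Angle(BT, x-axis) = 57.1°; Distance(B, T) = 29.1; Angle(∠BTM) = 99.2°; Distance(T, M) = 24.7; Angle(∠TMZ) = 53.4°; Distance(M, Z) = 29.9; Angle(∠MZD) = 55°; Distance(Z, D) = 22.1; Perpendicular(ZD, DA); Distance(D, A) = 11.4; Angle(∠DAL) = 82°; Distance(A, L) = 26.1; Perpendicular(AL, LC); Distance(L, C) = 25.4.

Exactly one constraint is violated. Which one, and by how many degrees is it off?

Perpendicular(AL, LC) — off by 3.70°.

B = (0.00, 0.00) ✓; BT at 57.10° ✓; |BT| = 29.10 ✓; ∠BTM = 99.20° ✓; |TM| = 24.70 ✓; ∠TMZ = 53.40° ✓; |MZ| = 29.90 ✓; ∠MZD = 55.00° ✓; |ZD| = 22.10 ✓; ∠(ZD, DA) = 90.00° ✓; |DA| = 11.40 ✓; ∠DAL = 82.00° ✓; |AL| = 26.10 ✓; ∠(AL, LC) = 86.30° ✗; |LC| = 25.40 ✓.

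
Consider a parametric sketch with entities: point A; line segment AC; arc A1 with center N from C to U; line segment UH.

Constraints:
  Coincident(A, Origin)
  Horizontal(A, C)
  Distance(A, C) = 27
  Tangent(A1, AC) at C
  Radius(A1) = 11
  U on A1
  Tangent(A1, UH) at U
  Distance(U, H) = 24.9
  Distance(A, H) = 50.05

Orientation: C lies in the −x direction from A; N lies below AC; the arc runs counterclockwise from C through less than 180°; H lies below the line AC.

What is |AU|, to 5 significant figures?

39.999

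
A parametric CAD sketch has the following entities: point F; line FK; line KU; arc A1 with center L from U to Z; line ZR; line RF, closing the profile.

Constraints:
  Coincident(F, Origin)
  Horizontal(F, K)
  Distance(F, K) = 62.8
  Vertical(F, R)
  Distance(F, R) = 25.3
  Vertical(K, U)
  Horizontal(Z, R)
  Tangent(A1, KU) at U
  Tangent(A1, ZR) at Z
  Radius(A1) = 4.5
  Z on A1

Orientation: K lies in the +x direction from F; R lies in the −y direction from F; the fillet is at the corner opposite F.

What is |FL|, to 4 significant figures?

61.90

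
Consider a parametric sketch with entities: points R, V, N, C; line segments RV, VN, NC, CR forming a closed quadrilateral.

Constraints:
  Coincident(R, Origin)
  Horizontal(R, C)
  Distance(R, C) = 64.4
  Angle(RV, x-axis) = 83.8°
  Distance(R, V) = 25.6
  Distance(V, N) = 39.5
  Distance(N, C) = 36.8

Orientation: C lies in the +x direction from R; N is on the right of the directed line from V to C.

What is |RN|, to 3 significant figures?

28.4

Checks: |VN| = 39.50 ✓; |NC| = 36.80 ✓.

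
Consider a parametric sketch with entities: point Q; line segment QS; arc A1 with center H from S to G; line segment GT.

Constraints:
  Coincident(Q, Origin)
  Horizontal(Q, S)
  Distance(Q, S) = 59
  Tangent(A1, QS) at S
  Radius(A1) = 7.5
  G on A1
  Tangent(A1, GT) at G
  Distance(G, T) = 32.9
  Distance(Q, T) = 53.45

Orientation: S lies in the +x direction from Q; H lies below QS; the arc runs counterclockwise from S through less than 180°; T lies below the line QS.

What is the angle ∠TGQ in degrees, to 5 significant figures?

73.888°

Checks: ∠(HS, SQ) = 90.00° ✓; |HG| = 7.500 ✓; ∠(HG, GT) = 90.00° ✓; |GT| = 32.90 ✓; |QT| = 53.45 ✓.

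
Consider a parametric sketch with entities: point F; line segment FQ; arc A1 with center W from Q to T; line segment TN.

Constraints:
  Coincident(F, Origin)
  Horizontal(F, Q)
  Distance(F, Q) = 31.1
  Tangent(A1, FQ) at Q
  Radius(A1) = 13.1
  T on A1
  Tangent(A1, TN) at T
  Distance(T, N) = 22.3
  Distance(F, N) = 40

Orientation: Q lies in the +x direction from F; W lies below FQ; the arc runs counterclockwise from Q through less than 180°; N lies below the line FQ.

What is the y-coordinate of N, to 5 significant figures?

-35.571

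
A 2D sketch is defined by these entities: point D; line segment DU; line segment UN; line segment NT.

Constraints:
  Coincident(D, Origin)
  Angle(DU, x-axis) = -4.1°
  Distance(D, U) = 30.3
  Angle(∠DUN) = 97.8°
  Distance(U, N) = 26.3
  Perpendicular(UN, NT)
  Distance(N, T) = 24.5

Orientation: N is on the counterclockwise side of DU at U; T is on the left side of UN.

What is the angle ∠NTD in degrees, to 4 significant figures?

100.3°

D is at the origin; DU runs at -4.1° with length 30.3, so U = 30.3·(cos -4.1°, sin -4.1°) = (30.22, -2.166). ∠DUN = 97.8°, so UN runs at -4.1° + (180° − 97.8°) = 78.10° from the x-axis; with |UN| = 26.3, N = U + 26.3·(cos 78.10°, sin 78.10°) = (35.65, 23.57). UN is perpendicular to NT; with |NT| = 24.5 on the left of UN, T = N + 24.5·(-0.9785, 0.2062) = (11.67, 28.62). Then cos ∠NTD = TN·TD / (|TN||TD|), giving 100.3°.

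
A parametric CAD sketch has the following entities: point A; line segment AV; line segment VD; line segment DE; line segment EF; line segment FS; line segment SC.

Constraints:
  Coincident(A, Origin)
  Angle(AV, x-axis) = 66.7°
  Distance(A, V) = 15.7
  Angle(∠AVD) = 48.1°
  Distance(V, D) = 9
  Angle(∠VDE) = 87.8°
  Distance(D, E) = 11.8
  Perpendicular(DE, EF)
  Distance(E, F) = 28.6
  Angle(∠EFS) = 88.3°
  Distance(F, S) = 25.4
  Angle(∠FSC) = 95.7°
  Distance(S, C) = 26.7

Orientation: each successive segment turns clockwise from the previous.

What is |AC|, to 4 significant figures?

27.25

A is at the origin; AV runs at 66.7° with length 15.7, so V = (6.210, 14.42). ∠AVD = 48.1° gives VD at -65.20° from the x-axis; with |VD| = 9.0, D = (9.985, 6.250). ∠VDE = 87.8° gives DE at -157.4° from the x-axis; with |DE| = 11.8, E = (-0.9087, 1.715). DE ⟂ EF, so EF runs at 112.6°; with |EF| = 28.6, F = (-11.90, 28.12). ∠EFS = 88.3° gives FS at 20.90° from the x-axis; with |FS| = 25.4, S = (11.83, 37.18). ∠FSC = 95.7° gives SC at -63.40° from the x-axis; with |SC| = 26.7, C = (23.78, 13.31). Then |AC| = |C − A| = 27.25.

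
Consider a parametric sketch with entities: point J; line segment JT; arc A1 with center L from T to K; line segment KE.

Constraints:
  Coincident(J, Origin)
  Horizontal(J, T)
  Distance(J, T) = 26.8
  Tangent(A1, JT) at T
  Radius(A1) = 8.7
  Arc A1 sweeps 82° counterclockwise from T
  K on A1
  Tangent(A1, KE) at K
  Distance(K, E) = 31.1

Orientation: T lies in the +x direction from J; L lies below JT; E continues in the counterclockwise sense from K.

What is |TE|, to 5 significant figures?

40.415

J is at the origin; J and T share the same y with |JT| = 26.8 and T on the +x side, so T = (26.800, 0.0000). Tangency of A1 to JT means the radius LT is perpendicular to JT, so L = T + (0, -8.7) = (26.800, -8.7000). On A1, T sits at bearing 90° from L; an 82° counterclockwise sweep puts K at bearing 172°, so K = L + 8.7·(cos 172°, sin 172°) = (18.185, -7.4892). A1 meets KE tangentially, so LK is at right angles to KE, so KE runs along (−sin 172°, cos 172°); with |KE| = 31.1, E = (13.856, -38.287). Then |TE| = |E − T| = 40.415.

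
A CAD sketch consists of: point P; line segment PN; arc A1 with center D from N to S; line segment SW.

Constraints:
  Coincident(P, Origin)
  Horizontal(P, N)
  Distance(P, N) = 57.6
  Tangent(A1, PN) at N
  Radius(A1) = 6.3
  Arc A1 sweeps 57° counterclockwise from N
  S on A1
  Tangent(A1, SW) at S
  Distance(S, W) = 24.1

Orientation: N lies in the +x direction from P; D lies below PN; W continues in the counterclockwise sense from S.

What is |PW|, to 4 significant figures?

45.48

P is at the origin; P and N share the same y with |PN| = 57.6 and N on the +x side, so N = (57.60, 0.000). Tangency of A1 to PN means the radius DN is perpendicular to PN, so D = N + (0, -6.3) = (57.60, -6.300). On A1, N sits at bearing 90° from D; a 57° counterclockwise sweep puts S at bearing 147°, so S = D + 6.3·(cos 147°, sin 147°) = (52.32, -2.869). A1 meets SW tangentially, so DS is at right angles to SW, so SW runs along (−sin 147°, cos 147°); with |SW| = 24.1, W = (39.19, -23.08). Then |PW| = |W − P| = 45.48.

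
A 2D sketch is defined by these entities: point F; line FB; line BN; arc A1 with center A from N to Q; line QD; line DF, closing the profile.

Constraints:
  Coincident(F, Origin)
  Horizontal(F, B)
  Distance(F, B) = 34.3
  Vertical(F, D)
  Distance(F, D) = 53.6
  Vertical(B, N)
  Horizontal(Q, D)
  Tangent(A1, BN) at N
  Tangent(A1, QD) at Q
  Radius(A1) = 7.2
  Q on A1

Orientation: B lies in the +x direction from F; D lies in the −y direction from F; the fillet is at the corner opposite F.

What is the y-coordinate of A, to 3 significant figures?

-46.4

F is at the origin; FB is horizontal with |FB| = 34.3 and B on the +x side, so B = (34.3, 0.00). FD is vertical with |FD| = 53.6 and D on the −y side, so D = (0.00, -53.6). The virtual corner opposite F is at (34.3, -53.6). The tangent condition forces AN to be normal to BN and the tangent condition forces AQ to be normal to QD, with radius 7.2, so the center A sits 7.2 in from both sides at A = (27.1, -46.4). So A.y = -46.4.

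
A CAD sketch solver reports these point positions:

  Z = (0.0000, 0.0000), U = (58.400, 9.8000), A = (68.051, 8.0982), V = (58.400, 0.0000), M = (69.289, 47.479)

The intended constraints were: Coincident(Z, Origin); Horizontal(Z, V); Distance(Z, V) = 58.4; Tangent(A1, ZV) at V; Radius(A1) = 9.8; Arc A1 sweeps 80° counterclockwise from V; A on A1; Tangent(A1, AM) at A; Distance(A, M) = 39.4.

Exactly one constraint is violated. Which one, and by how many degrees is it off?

Tangent(A1, AM) at A — off by 8.20°.

Z = (0.00, 0.00) ✓; Z.y = 0.00, V.y = 0.00 ✓; |ZV| = 58.40 ✓; ∠(UV, VZ) = 90.00° ✓; |UV| = 9.800 ✓; bearing(U→A) − bearing(U→V) = 80.00° ✓; |UA| = 9.800 ✓; ∠(UA, AM) = 81.80° ✗; |AM| = 39.40 ✓.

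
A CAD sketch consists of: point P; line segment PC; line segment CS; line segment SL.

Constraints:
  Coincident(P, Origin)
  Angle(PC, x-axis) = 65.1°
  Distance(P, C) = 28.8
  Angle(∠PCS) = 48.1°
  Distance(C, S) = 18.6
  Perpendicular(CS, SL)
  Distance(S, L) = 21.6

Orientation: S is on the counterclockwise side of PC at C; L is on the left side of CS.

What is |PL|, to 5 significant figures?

0.65442

P is at the origin; PC runs at 65.1° with length 28.8, so C = 28.8·(cos 65.1°, sin 65.1°) = (12.126, 26.123). ∠PCS = 48.1°, so CS runs at 65.1° + (180° − 48.1°) = 197.00° from the x-axis; with |CS| = 18.6, S = C + 18.6·(cos 197.00°, sin 197.00°) = (-5.6614, 20.685). CS is perpendicular to SL; with |SL| = 21.6 on the left of CS, L = S + 21.6·(0.29237, -0.95630) = (0.65379, 0.028571). Then |PL| = |L − P| = 0.65442.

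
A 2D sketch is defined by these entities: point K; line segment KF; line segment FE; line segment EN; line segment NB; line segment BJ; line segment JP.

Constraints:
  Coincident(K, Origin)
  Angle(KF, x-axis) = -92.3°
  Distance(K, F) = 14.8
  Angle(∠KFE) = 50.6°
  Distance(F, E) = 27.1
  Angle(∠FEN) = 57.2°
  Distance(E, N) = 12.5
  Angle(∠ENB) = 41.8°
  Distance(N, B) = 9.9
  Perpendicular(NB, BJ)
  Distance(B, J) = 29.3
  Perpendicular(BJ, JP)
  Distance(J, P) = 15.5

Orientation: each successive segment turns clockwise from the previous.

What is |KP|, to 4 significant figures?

40.75

K is at the origin; KF runs at -92.3° with length 14.8, so F = (-0.5940, -14.79). ∠KFE = 50.6° gives FE at 138.3° from the x-axis; with |FE| = 27.1, E = (-20.83, 3.240). ∠FEN = 57.2° gives EN at 15.50° from the x-axis; with |EN| = 12.5, N = (-8.782, 6.580). ∠ENB = 41.8° gives NB at -122.7° from the x-axis; with |NB| = 9.9, B = (-14.13, -1.751). NB is perpendicular to BJ, so BJ runs at 147.3°; with |BJ| = 29.3, J = (-38.79, 14.08). BJ ⟂ JP, so JP runs at 57.30°; with |JP| = 15.5, P = (-30.41, 27.12). Then |KP| = |P − K| = 40.75.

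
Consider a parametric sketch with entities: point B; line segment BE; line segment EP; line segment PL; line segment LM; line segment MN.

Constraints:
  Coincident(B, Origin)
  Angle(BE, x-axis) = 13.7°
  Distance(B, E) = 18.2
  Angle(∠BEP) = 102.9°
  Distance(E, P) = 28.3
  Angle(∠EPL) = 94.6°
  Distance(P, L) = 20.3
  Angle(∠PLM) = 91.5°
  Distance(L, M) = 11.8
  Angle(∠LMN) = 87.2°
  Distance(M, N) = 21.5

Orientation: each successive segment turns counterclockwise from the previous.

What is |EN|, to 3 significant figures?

17.0

B is at the origin; BE runs at 13.7° with length 18.2, so E = (17.7, 4.31). ∠BEP = 102.9° gives EP at 90.8° from the x-axis; with |EP| = 28.3, P = (17.3, 32.6). ∠EPL = 94.6° gives PL at 176° from the x-axis; with |PL| = 20.3, L = (-2.97, 34.0). ∠PLM = 91.5° gives LM at -95.3° from the x-axis; with |LM| = 11.8, M = (-4.06, 22.2). ∠LMN = 87.2° gives MN at -2.50° from the x-axis; with |MN| = 21.5, N = (17.4, 21.3). Then |EN| = |N − E| = 17.0.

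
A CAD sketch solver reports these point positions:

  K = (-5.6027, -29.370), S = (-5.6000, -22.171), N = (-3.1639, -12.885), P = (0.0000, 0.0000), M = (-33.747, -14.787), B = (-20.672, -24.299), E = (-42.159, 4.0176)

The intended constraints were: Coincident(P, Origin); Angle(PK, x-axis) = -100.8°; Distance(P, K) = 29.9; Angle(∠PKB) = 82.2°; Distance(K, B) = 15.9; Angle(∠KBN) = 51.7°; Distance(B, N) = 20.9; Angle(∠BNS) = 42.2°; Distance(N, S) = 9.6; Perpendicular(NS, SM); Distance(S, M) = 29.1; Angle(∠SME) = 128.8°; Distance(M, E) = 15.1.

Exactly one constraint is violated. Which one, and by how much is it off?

Distance(M, E) = 15.1 — off by 5.50.

P = (0.00, 0.00) ✓; PK at -100.8° ✓; |PK| = 29.90 ✓; ∠PKB = 82.20° ✓; |KB| = 15.90 ✓; ∠KBN = 51.70° ✓; |BN| = 20.90 ✓; ∠BNS = 42.20° ✓; |NS| = 9.600 ✓; ∠(NS, SM) = 90.00° ✓; |SM| = 29.10 ✓; ∠SME = 128.8° ✓; |ME| = 20.60 ✗.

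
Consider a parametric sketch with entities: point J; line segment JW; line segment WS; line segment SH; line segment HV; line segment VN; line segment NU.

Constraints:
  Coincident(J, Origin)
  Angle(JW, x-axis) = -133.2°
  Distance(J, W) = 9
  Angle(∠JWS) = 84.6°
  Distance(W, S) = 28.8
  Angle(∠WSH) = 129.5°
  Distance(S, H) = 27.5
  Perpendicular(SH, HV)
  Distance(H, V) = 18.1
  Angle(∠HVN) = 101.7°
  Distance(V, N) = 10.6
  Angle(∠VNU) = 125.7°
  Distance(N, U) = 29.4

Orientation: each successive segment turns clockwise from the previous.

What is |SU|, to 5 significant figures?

4.5345

J is at the origin; JW runs at -133.2° with length 9.0, so W = (-6.1609, -6.5607). ∠JWS = 84.6° gives WS at 131.40° from the x-axis; with |WS| = 28.8, S = (-25.207, 15.042). ∠WSH = 129.5° gives SH at 80.900° from the x-axis; with |SH| = 27.5, H = (-20.857, 42.196). SH ⟂ HV, so HV runs at -9.1000°; with |HV| = 18.1, V = (-2.9852, 39.334). ∠HVN = 101.7° gives VN at -87.400° from the x-axis; with |VN| = 10.6, N = (-2.5043, 28.745). ∠VNU = 125.7° gives NU at -141.70° from the x-axis; with |NU| = 29.4, U = (-25.577, 10.523). Then |SU| = |U − S| = 4.5345.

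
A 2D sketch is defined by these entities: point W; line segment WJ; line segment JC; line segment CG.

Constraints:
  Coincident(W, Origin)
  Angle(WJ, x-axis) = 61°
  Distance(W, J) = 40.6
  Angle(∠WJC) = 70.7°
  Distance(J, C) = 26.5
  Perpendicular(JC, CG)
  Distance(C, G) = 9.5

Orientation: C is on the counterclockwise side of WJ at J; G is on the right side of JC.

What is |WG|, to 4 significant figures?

49.58

W is at the origin; WJ runs at 61.0° with length 40.6, so J = 40.6·(cos 61.0°, sin 61.0°) = (19.68, 35.51). ∠WJC = 70.7°, so JC runs at 61.0° + (180° − 70.7°) = 170.3° from the x-axis; with |JC| = 26.5, C = J + 26.5·(cos 170.3°, sin 170.3°) = (-6.438, 39.97). JC ⟂ CG; with |CG| = 9.5 on the right of JC, G = C + 9.5·(0.1685, 0.9857) = (-4.837, 49.34). Then |WG| = |G − W| = 49.58.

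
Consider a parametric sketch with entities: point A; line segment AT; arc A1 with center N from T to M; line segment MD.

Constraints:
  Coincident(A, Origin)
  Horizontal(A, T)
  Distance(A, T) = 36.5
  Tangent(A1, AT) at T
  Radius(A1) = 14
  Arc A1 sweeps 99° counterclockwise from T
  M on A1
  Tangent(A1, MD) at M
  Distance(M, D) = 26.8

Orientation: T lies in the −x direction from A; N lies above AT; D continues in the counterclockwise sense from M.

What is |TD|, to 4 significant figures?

43.73

A is at the origin; AT is horizontal with |AT| = 36.5 and T on the −x side, so T = (-36.50, 0.000). A1 meets AT tangentially, so NT is at right angles to AT, so N = T + (0, 14) = (-36.50, 14.00). On A1, T sits at bearing -90° from N; a 99° counterclockwise sweep puts M at bearing 9°, so M = N + 14.0·(cos 9°, sin 9°) = (-22.67, 16.19). A1 meets MD tangentially, so NM is at right angles to MD, so MD runs along (−sin 9°, cos 9°); with |MD| = 26.8, D = (-26.86, 42.66). Then |TD| = |D − T| = 43.73.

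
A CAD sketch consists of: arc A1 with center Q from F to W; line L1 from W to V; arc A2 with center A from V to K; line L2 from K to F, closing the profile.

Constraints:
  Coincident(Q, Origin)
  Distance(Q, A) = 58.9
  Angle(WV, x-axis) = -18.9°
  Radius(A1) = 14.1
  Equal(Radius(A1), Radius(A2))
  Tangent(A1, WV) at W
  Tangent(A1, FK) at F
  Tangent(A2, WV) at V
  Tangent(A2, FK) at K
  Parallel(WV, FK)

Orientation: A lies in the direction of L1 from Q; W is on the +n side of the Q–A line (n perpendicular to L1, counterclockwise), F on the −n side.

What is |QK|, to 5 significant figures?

60.564

The slot axis is L1's direction at -18.9°, so u = (cos -18.9°, sin -18.9°) = (0.94609, -0.32392) and n = (−sin -18.9°, cos -18.9°) = (0.32392, 0.94609). Q is at the origin and A lies 58.9 along u from Q, so A = 58.9·u = (55.724, -19.079). Tangency of A1 to both parallel lines with radius 14.1 puts W and F at Q ± 14.1·n: W = (4.5672, 13.340), F = (-4.5672, -13.340). Equal radii place V and K the same way about A: V = A + 14.1·n = (60.292, -5.7389), K = A − 14.1·n = (51.157, -32.419). Then |QK| = |K − Q| = 60.564.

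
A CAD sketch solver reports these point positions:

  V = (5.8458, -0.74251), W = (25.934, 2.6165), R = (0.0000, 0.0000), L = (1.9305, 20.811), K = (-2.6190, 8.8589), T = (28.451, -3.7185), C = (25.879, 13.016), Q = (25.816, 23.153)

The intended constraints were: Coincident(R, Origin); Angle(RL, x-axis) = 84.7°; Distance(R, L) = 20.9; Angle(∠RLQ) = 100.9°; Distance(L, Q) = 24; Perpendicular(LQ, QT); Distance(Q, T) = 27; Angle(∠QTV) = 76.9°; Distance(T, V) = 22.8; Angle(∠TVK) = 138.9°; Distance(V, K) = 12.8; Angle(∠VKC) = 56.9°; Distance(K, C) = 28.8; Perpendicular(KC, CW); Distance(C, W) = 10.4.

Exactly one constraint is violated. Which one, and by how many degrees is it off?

Perpendicular(KC, CW) — off by 8.00°.

R = (0.00, 0.00) ✓; RL at 84.70° ✓; |RL| = 20.90 ✓; ∠RLQ = 100.9° ✓; |LQ| = 24.00 ✓; ∠(LQ, QT) = 90.00° ✓; |QT| = 27.00 ✓; ∠QTV = 76.90° ✓; |TV| = 22.80 ✓; ∠TVK = 138.9° ✓; |VK| = 12.80 ✓; ∠VKC = 56.90° ✓; |KC| = 28.80 ✓; ∠(KC, CW) = 98.00° ✗; |CW| = 10.40 ✓.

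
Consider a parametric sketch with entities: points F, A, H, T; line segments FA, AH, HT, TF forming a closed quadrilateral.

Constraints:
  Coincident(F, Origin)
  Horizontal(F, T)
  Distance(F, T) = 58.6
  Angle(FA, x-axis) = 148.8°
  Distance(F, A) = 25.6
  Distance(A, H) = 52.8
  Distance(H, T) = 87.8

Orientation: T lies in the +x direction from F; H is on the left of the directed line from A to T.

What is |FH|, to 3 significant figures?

62.6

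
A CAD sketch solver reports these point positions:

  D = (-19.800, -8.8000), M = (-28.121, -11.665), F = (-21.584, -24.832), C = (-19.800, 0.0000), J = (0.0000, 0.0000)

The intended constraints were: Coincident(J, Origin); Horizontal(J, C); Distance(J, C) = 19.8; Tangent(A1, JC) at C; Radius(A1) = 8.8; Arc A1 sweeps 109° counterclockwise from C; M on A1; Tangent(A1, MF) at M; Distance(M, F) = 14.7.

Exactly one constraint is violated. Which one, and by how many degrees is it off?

Tangent(A1, MF) at M — off by 7.40°.

J = (0.00, 0.00) ✓; J.y = 0.00, C.y = 0.00 ✓; |JC| = 19.80 ✓; ∠(DC, CJ) = 90.00° ✓; |DC| = 8.800 ✓; bearing(D→M) − bearing(D→C) = 109.0° ✓; |DM| = 8.800 ✓; ∠(DM, MF) = 82.60° ✗; |MF| = 14.70 ✓.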